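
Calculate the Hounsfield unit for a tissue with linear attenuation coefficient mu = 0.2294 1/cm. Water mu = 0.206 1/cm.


HU = ((mu_tissue - mu_water) / mu_water) * 1000
HU = ((0.2294 - 0.206) / 0.206) * 1000
HU = 113.6


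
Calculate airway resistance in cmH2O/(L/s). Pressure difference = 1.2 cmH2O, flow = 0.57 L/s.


R = dP / flow
R = 1.2 / 0.57
R = 2.105 cmH2O/(L/s)


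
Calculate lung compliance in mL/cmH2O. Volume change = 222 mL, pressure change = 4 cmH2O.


C = dV / dP
C = 222 / 4
C = 55.5 mL/cmH2O


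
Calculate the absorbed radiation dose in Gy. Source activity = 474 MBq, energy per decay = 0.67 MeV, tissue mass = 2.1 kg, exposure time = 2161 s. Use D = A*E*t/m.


A = 474 MBq = 4.7400e+08 Bq
E = 0.67 MeV = 1.07334e-13 J
D = A*E*t/m = 4.7400e+08*1.07334e-13*2161/2.1
D = 0.05235 Gy


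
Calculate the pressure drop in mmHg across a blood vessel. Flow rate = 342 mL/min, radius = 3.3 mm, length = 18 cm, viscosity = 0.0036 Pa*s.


dP = 8*mu*L*Q / (pi*r^4)
Q = 342 mL/min = 5.7e-06 m^3/s
dP = 79.3111 Pa = 79.3111 / 133.322 mmHg = 0.5949 mmHg


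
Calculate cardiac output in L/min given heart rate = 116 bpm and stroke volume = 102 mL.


CO = HR * SV
CO = 116 * 102 / 1000
CO = 11.83 L/min


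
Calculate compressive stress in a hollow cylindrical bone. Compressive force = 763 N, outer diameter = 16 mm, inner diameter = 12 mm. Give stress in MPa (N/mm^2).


A = pi*(r_o^2 - r_i^2)
r_o = 8 mm, r_i = 6 mm
A = 87.9646 mm^2
sigma = F/A = 763 / 87.9646
sigma = 8.674 MPa


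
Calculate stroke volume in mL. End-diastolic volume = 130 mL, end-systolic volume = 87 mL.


SV = EDV - ESV
SV = 130 - 87
SV = 43 mL


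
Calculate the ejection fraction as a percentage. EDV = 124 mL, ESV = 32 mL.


SV = EDV - ESV = 124 - 32 = 92 mL
EF = SV/EDV * 100 = 92/124 * 100
EF = 74.19%


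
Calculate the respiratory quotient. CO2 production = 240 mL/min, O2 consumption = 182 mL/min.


RQ = VCO2 / VO2
RQ = 240 / 182
RQ = 1.319


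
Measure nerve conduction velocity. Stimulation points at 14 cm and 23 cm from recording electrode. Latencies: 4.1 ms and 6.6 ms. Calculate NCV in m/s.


Distance = (23 - 14) / 100 = 0.09 m
dt = (6.6 - 4.1) / 1000 = 0.0025 s
NCV = dist / dt = 36 m/s


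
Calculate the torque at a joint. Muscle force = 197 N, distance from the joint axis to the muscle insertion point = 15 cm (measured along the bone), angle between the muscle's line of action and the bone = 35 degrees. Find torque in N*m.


Torque = F * d * sin(theta)   (moment arm = d*sin(theta))
d = 15 cm = 0.15 m
Torque = 197 * 0.15 * sin(35)
Torque = 16.95 N*m


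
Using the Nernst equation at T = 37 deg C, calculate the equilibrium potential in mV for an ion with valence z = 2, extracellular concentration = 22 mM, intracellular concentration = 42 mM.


E = (RT/(zF)) * ln(C_out/C_in)
T = 37 + 273.15 = 310.15 K
E = (8.314 * 310.15 / (2 * 96485)) * ln(22/42)
E = -8.641 mV


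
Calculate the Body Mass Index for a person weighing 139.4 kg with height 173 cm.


BMI = weight / height^2
height = 173 cm = 1.73 m
BMI = 139.4 / 1.73^2
BMI = 46.58 kg/m^2


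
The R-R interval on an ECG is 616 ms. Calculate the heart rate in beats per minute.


HR = 60 / RR_interval(s)
RR = 616 ms = 0.616 s
HR = 60 / 0.616 = 97.4 bpm


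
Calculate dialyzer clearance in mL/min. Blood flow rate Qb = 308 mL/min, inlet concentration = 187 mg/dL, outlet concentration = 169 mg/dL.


K = Qb * (Cb_in - Cb_out) / Cb_in
K = 308 * (187 - 169) / 187
K = 29.65 mL/min


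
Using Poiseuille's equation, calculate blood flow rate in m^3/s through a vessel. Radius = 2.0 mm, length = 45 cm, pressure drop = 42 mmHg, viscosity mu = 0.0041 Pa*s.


Q = pi*r^4*dP / (8*mu*L)
r = 0.002 m, L = 0.45 m
dP = 42 mmHg = 5599.524 Pa
Q = 1.9069e-05 m^3/s


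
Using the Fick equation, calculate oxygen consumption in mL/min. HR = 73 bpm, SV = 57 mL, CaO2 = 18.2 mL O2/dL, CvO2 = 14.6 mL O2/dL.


CO = HR*SV = 73*57/1000 = 4.161 L/min
a-v O2 diff = 18.2 - 14.6 = 3.6 mL/dL
VO2 = CO * (CaO2-CvO2) * 10 dL/L
VO2 = 4.161 * 3.6 * 10
VO2 = 149.8 mL/min


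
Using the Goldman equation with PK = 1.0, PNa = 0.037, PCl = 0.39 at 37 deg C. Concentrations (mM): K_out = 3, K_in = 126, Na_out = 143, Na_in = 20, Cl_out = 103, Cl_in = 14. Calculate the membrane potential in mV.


Vm = (RT/F)*ln((PK*Ko + PNa*Nao + PCl*Cli)/(PK*Ki + PNa*Nai + PCl*Clo))
Numer = 13.751, Denom = 166.91
Vm = -66.72 mV


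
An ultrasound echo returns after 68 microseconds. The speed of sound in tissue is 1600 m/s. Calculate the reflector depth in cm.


depth = c * t / 2
t = 68 us = 6.8000e-05 s
depth = 1600 * 6.8000e-05 / 2
depth = 0.0544 m = 5.44 cm


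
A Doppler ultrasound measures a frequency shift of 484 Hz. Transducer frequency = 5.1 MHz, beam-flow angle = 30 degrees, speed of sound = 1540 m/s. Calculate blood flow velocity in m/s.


v = fd * c / (2 * f0 * cos(theta))
v = 484 * 1540 / (2 * 5.1000e+06 * cos(30))
v = 0.08438 m/s


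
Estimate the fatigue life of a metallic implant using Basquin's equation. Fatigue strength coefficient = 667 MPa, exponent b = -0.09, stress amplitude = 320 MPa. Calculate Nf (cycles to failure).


sigma_a = sigma_f' * (2Nf)^b
2Nf = (sigma_a/sigma_f')^(1/b)
2Nf = (320/667)^(1/-0.09)
2Nf = 3500.8715
Nf = 1750


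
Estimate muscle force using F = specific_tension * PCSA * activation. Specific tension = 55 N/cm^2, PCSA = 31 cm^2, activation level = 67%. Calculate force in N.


F = sigma * PCSA * activation
F = 55 * 31 * 0.67
F = 1142 N


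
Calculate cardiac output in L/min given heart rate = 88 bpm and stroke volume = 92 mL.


CO = HR * SV
CO = 88 * 92 / 1000
CO = 8.096 L/min


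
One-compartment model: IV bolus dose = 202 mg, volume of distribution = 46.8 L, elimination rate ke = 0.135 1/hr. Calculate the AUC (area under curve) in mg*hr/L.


C0 = Dose/Vd = 202/46.8 = 4.31624 mg/L
AUC = C0/ke = 4.31624/0.135
AUC = 31.97 mg*hr/L


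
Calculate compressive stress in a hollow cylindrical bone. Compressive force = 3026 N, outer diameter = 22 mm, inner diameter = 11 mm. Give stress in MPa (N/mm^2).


A = pi*(r_o^2 - r_i^2)
r_o = 11 mm, r_i = 5.5 mm
A = 285.1 mm^2
sigma = F/A = 3026 / 285.1
sigma = 10.61 MPa


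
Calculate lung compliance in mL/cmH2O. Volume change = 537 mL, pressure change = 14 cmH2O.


C = dV / dP
C = 537 / 14
C = 38.36 mL/cmH2O


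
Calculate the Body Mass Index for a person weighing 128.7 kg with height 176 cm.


BMI = weight / height^2
height = 176 cm = 1.76 m
BMI = 128.7 / 1.76^2
BMI = 41.55 kg/m^2


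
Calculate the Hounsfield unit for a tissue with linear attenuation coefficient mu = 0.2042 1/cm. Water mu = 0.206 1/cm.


HU = ((mu_tissue - mu_water) / mu_water) * 1000
HU = ((0.2042 - 0.206) / 0.206) * 1000
HU = -8.738


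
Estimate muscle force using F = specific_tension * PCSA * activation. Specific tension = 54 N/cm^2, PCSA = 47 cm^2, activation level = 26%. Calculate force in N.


F = sigma * PCSA * activation
F = 54 * 47 * 0.26
F = 659.9 N


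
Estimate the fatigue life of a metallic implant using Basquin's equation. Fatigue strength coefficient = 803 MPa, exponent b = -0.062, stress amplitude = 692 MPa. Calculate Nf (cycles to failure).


sigma_a = sigma_f' * (2Nf)^b
2Nf = (sigma_a/sigma_f')^(1/b)
2Nf = (692/803)^(1/-0.062)
2Nf = 11.017623
Nf = 5.509


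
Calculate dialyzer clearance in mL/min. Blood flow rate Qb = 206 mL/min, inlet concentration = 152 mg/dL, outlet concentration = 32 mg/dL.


K = Qb * (Cb_in - Cb_out) / Cb_in
K = 206 * (152 - 32) / 152
K = 162.6 mL/min


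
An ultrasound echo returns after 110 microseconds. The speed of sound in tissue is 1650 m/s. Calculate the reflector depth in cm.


depth = c * t / 2
t = 110 us = 1.1000e-04 s
depth = 1650 * 1.1000e-04 / 2
depth = 0.09075 m = 9.075 cm


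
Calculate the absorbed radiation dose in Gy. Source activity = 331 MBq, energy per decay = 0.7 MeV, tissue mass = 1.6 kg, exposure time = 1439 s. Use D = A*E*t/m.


A = 331 MBq = 3.3100e+08 Bq
E = 0.7 MeV = 1.1214e-13 J
D = A*E*t/m = 3.3100e+08*1.1214e-13*1439/1.6
D = 0.03338 Gy


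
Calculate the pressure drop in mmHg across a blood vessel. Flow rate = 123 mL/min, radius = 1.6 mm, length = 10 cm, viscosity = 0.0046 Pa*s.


dP = 8*mu*L*Q / (pi*r^4)
Q = 123 mL/min = 2.05e-06 m^3/s
dP = 366.414 Pa = 366.414 / 133.322 mmHg = 2.748 mmHg


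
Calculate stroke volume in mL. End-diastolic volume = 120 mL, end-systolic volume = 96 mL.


SV = EDV - ESV
SV = 120 - 96
SV = 24 mL


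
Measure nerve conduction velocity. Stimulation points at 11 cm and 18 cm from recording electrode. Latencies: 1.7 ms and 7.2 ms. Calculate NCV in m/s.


Distance = (18 - 11) / 100 = 0.07 m
dt = (7.2 - 1.7) / 1000 = 0.0055 s
NCV = dist / dt = 12.73 m/s


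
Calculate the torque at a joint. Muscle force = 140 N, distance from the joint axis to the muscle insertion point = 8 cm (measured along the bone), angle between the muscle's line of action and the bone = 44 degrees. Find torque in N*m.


Torque = F * d * sin(theta)   (moment arm = d*sin(theta))
d = 8 cm = 0.08 m
Torque = 140 * 0.08 * sin(44)
Torque = 7.78 N*m


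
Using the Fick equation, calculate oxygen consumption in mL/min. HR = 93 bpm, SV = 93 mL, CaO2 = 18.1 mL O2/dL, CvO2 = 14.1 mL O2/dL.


CO = HR*SV = 93*93/1000 = 8.649 L/min
a-v O2 diff = 18.1 - 14.1 = 4 mL/dL
VO2 = CO * (CaO2-CvO2) * 10 dL/L
VO2 = 8.649 * 4 * 10
VO2 = 346 mL/min


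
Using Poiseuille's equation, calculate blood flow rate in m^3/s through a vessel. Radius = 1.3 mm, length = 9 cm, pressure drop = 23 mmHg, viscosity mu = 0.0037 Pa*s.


Q = pi*r^4*dP / (8*mu*L)
r = 0.0013 m, L = 0.09 m
dP = 23 mmHg = 3066.406 Pa
Q = 1.0328e-05 m^3/s


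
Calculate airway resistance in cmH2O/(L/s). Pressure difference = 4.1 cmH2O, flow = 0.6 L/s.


R = dP / flow
R = 4.1 / 0.6
R = 6.833 cmH2O/(L/s)


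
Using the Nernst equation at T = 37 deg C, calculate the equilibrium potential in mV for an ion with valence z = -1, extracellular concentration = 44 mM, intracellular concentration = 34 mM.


E = (RT/(zF)) * ln(C_out/C_in)
T = 37 + 273.15 = 310.15 K
E = (8.314 * 310.15 / (-1 * 96485)) * ln(44/34)
E = -6.891 mV


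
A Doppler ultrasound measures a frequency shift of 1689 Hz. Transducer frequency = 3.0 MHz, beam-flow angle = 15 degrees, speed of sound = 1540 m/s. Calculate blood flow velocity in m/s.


v = fd * c / (2 * f0 * cos(theta))
v = 1689 * 1540 / (2 * 3.0000e+06 * cos(15))
v = 0.4488 m/s


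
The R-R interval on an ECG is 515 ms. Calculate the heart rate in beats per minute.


HR = 60 / RR_interval(s)
RR = 515 ms = 0.515 s
HR = 60 / 0.515 = 116.5 bpm


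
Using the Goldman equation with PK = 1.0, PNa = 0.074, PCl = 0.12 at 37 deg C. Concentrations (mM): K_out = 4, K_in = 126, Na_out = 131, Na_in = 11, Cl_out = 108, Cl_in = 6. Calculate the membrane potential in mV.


Vm = (RT/F)*ln((PK*Ko + PNa*Nao + PCl*Cli)/(PK*Ki + PNa*Nai + PCl*Clo))
Numer = 14.414, Denom = 139.774
Vm = -60.72 mV


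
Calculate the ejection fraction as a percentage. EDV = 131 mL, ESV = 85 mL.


SV = EDV - ESV = 131 - 85 = 46 mL
EF = SV/EDV * 100 = 46/131 * 100
EF = 35.11%


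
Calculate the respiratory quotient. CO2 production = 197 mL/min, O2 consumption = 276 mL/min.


RQ = VCO2 / VO2
RQ = 197 / 276
RQ = 0.7138


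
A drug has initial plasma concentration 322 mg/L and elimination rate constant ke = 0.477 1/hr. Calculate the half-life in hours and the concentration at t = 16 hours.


t_half = ln(2) / ke = 0.693147 / 0.477 = 1.453 hr
C(t) = C0 * exp(-ke*t) = 322 * exp(-0.477*16)
C(16) = 0.1561 mg/L


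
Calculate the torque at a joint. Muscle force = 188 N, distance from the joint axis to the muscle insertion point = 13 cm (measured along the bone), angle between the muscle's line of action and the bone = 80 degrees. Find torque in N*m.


Torque = F * d * sin(theta)   (moment arm = d*sin(theta))
d = 13 cm = 0.13 m
Torque = 188 * 0.13 * sin(80)
Torque = 24.07 N*m


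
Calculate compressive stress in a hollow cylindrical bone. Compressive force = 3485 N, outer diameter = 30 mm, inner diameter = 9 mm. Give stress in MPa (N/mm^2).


A = pi*(r_o^2 - r_i^2)
r_o = 15 mm, r_i = 4.5 mm
A = 643.241 mm^2
sigma = F/A = 3485 / 643.241
sigma = 5.418 MPa


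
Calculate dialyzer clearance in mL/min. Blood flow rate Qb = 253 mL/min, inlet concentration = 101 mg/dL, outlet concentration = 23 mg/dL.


K = Qb * (Cb_in - Cb_out) / Cb_in
K = 253 * (101 - 23) / 101
K = 195.4 mL/min


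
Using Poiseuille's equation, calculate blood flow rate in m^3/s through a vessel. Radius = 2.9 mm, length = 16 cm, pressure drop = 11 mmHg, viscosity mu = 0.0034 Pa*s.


Q = pi*r^4*dP / (8*mu*L)
r = 0.0029 m, L = 0.16 m
dP = 11 mmHg = 1466.542 Pa
Q = 7.4877e-05 m^3/s


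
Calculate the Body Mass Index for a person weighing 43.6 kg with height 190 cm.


BMI = weight / height^2
height = 190 cm = 1.9 m
BMI = 43.6 / 1.9^2
BMI = 12.08 kg/m^2


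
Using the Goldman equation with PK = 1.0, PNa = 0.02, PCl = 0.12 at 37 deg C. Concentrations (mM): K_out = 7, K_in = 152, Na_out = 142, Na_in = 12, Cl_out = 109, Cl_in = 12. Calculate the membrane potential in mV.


Vm = (RT/F)*ln((PK*Ko + PNa*Nao + PCl*Cli)/(PK*Ki + PNa*Nai + PCl*Clo))
Numer = 11.28, Denom = 165.32
Vm = -71.75 mV


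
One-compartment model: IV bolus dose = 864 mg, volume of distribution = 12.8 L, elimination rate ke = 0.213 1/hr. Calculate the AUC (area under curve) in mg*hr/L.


C0 = Dose/Vd = 864/12.8 = 67.5 mg/L
AUC = C0/ke = 67.5/0.213
AUC = 316.9 mg*hr/L


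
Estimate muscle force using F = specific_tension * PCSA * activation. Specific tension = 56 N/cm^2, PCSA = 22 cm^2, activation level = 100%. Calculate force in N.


F = sigma * PCSA * activation
F = 56 * 22 * 1
F = 1232 N


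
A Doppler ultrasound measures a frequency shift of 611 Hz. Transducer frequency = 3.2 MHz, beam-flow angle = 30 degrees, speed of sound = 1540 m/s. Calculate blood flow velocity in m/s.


v = fd * c / (2 * f0 * cos(theta))
v = 611 * 1540 / (2 * 3.2000e+06 * cos(30))
v = 0.1698 m/s


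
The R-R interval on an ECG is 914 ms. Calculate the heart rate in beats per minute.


HR = 60 / RR_interval(s)
RR = 914 ms = 0.914 s
HR = 60 / 0.914 = 65.65 bpm


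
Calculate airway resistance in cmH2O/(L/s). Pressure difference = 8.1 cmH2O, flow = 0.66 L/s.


R = dP / flow
R = 8.1 / 0.66
R = 12.27 cmH2O/(L/s)


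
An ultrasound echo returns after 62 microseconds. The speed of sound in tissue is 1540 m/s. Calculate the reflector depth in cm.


depth = c * t / 2
t = 62 us = 6.2000e-05 s
depth = 1540 * 6.2000e-05 / 2
depth = 0.04774 m = 4.774 cm


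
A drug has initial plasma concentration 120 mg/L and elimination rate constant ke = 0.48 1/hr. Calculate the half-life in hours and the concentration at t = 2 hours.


t_half = ln(2) / ke = 0.693147 / 0.48 = 1.444 hr
C(t) = C0 * exp(-ke*t) = 120 * exp(-0.48*2)
C(2) = 45.95 mg/L


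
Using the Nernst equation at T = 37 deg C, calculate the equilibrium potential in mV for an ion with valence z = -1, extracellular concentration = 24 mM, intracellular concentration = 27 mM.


E = (RT/(zF)) * ln(C_out/C_in)
T = 37 + 273.15 = 310.15 K
E = (8.314 * 310.15 / (-1 * 96485)) * ln(24/27)
E = 3.148 mV


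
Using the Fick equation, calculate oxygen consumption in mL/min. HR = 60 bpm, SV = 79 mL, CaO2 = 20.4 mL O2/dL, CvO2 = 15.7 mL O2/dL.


CO = HR*SV = 60*79/1000 = 4.74 L/min
a-v O2 diff = 20.4 - 15.7 = 4.7 mL/dL
VO2 = CO * (CaO2-CvO2) * 10 dL/L
VO2 = 4.74 * 4.7 * 10
VO2 = 222.8 mL/min


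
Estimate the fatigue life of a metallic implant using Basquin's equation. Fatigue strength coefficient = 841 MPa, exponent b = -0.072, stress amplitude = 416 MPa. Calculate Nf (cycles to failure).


sigma_a = sigma_f' * (2Nf)^b
2Nf = (sigma_a/sigma_f')^(1/b)
2Nf = (416/841)^(1/-0.072)
2Nf = 17614.501
Nf = 8807


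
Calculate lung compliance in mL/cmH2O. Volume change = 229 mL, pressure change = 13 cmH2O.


C = dV / dP
C = 229 / 13
C = 17.62 mL/cmH2O


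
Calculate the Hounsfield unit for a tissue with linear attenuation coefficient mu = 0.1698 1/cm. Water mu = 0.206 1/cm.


HU = ((mu_tissue - mu_water) / mu_water) * 1000
HU = ((0.1698 - 0.206) / 0.206) * 1000
HU = -175.7


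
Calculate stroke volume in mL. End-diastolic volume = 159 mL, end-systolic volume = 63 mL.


SV = EDV - ESV
SV = 159 - 63
SV = 96 mL


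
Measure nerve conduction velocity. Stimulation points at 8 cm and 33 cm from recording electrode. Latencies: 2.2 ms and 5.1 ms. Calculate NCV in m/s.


Distance = (33 - 8) / 100 = 0.25 m
dt = (5.1 - 2.2) / 1000 = 0.0029 s
NCV = dist / dt = 86.21 m/s


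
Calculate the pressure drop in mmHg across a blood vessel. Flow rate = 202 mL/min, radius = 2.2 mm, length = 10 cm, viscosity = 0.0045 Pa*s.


dP = 8*mu*L*Q / (pi*r^4)
Q = 202 mL/min = 3.36667e-06 m^3/s
dP = 164.688 Pa = 164.688 / 133.322 mmHg = 1.235 mmHg


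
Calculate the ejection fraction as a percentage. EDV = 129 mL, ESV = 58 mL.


SV = EDV - ESV = 129 - 58 = 71 mL
EF = SV/EDV * 100 = 71/129 * 100
EF = 55.04%


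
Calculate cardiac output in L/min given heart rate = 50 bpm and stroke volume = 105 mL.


CO = HR * SV
CO = 50 * 105 / 1000
CO = 5.25 L/min


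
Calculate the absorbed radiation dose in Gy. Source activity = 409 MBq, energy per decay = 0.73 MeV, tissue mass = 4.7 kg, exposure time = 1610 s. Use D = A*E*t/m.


A = 409 MBq = 4.0900e+08 Bq
E = 0.73 MeV = 1.16946e-13 J
D = A*E*t/m = 4.0900e+08*1.16946e-13*1610/4.7
D = 0.01638 Gy


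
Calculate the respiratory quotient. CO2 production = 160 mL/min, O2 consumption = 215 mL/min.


RQ = VCO2 / VO2
RQ = 160 / 215
RQ = 0.7442


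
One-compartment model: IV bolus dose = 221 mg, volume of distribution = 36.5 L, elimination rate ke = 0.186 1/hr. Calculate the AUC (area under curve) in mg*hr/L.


C0 = Dose/Vd = 221/36.5 = 6.05479 mg/L
AUC = C0/ke = 6.05479/0.186
AUC = 32.55 mg*hr/L


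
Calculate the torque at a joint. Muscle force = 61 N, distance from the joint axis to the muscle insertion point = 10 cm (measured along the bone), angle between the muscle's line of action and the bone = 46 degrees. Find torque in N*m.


Torque = F * d * sin(theta)   (moment arm = d*sin(theta))
d = 10 cm = 0.1 m
Torque = 61 * 0.1 * sin(46)
Torque = 4.388 N*m


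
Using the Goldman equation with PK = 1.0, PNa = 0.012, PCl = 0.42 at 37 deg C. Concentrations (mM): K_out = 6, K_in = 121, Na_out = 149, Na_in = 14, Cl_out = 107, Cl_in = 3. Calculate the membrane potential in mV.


Vm = (RT/F)*ln((PK*Ko + PNa*Nao + PCl*Cli)/(PK*Ki + PNa*Nai + PCl*Clo))
Numer = 9.048, Denom = 166.108
Vm = -77.77 mV


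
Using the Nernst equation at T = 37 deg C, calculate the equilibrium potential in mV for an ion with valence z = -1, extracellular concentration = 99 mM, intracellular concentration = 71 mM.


E = (RT/(zF)) * ln(C_out/C_in)
T = 37 + 273.15 = 310.15 K
E = (8.314 * 310.15 / (-1 * 96485)) * ln(99/71)
E = -8.885 mV


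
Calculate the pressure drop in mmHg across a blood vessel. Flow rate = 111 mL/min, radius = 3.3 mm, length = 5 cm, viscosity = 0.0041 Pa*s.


dP = 8*mu*L*Q / (pi*r^4)
Q = 111 mL/min = 1.85e-06 m^3/s
dP = 8.14348 Pa = 8.14348 / 133.322 mmHg = 0.06108 mmHg


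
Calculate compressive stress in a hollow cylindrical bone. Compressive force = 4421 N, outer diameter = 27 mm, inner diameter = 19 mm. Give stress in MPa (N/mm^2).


A = pi*(r_o^2 - r_i^2)
r_o = 13.5 mm, r_i = 9.5 mm
A = 289.027 mm^2
sigma = F/A = 4421 / 289.027
sigma = 15.3 MPa


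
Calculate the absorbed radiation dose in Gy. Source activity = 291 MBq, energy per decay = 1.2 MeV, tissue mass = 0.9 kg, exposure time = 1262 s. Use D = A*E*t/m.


A = 291 MBq = 2.9100e+08 Bq
E = 1.2 MeV = 1.9224e-13 J
D = A*E*t/m = 2.9100e+08*1.9224e-13*1262/0.9
D = 0.07844 Gy


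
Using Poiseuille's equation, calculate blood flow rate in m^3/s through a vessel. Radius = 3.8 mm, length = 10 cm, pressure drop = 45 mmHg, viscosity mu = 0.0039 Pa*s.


Q = pi*r^4*dP / (8*mu*L)
r = 0.0038 m, L = 0.1 m
dP = 45 mmHg = 5999.49 Pa
Q = 0.00126 m^3/s


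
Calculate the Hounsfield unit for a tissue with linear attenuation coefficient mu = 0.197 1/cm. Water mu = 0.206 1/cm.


HU = ((mu_tissue - mu_water) / mu_water) * 1000
HU = ((0.197 - 0.206) / 0.206) * 1000
HU = -43.69


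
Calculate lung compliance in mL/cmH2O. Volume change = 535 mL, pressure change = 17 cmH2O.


C = dV / dP
C = 535 / 17
C = 31.47 mL/cmH2O


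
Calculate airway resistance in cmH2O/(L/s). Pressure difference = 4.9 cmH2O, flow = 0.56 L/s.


R = dP / flow
R = 4.9 / 0.56
R = 8.75 cmH2O/(L/s)


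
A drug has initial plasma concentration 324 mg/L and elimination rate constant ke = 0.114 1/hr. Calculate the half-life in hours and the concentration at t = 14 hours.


t_half = ln(2) / ke = 0.693147 / 0.114 = 6.08 hr
C(t) = C0 * exp(-ke*t) = 324 * exp(-0.114*14)
C(14) = 65.68 mg/L


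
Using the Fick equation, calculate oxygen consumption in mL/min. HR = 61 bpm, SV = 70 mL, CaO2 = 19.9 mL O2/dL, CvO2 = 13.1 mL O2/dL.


CO = HR*SV = 61*70/1000 = 4.27 L/min
a-v O2 diff = 19.9 - 13.1 = 6.8 mL/dL
VO2 = CO * (CaO2-CvO2) * 10 dL/L
VO2 = 4.27 * 6.8 * 10
VO2 = 290.4 mL/min


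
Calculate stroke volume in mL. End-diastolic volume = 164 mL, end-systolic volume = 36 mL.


SV = EDV - ESV
SV = 164 - 36
SV = 128 mL


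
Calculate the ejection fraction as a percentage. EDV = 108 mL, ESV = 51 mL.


SV = EDV - ESV = 108 - 51 = 57 mL
EF = SV/EDV * 100 = 57/108 * 100
EF = 52.78%


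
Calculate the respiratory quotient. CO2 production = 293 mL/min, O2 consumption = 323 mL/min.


RQ = VCO2 / VO2
RQ = 293 / 323
RQ = 0.9071


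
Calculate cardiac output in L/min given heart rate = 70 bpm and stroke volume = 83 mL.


CO = HR * SV
CO = 70 * 83 / 1000
CO = 5.81 L/min


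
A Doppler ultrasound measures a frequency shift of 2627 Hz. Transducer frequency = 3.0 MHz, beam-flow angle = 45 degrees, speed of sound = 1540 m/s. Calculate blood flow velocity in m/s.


v = fd * c / (2 * f0 * cos(theta))
v = 2627 * 1540 / (2 * 3.0000e+06 * cos(45))
v = 0.9536 m/s


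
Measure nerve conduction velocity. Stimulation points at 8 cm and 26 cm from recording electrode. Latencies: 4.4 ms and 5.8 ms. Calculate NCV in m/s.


Distance = (26 - 8) / 100 = 0.18 m
dt = (5.8 - 4.4) / 1000 = 0.0014 s
NCV = dist / dt = 128.6 m/s


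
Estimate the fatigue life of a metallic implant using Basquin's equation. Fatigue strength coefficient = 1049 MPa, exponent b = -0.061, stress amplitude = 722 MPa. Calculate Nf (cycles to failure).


sigma_a = sigma_f' * (2Nf)^b
2Nf = (sigma_a/sigma_f')^(1/b)
2Nf = (722/1049)^(1/-0.061)
2Nf = 456.71377
Nf = 228.4


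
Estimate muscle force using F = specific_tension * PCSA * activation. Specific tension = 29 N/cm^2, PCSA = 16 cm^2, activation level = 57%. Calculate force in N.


F = sigma * PCSA * activation
F = 29 * 16 * 0.57
F = 264.5 N


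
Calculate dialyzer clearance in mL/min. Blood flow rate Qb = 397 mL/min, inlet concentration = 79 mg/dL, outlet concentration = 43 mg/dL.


K = Qb * (Cb_in - Cb_out) / Cb_in
K = 397 * (79 - 43) / 79
K = 180.9 mL/min


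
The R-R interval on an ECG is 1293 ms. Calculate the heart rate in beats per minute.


HR = 60 / RR_interval(s)
RR = 1293 ms = 1.293 s
HR = 60 / 1.293 = 46.4 bpm


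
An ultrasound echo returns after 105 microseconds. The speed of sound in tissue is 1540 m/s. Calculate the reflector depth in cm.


depth = c * t / 2
t = 105 us = 1.0500e-04 s
depth = 1540 * 1.0500e-04 / 2
depth = 0.08085 m = 8.085 cm


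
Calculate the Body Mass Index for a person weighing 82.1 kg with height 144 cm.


BMI = weight / height^2
height = 144 cm = 1.44 m
BMI = 82.1 / 1.44^2
BMI = 39.59 kg/m^2


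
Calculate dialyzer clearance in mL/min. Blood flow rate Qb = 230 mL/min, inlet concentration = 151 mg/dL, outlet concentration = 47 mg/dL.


K = Qb * (Cb_in - Cb_out) / Cb_in
K = 230 * (151 - 47) / 151
K = 158.4 mL/min


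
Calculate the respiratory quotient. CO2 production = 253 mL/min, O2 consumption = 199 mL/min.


RQ = VCO2 / VO2
RQ = 253 / 199
RQ = 1.271


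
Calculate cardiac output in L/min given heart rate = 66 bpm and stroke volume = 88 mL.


CO = HR * SV
CO = 66 * 88 / 1000
CO = 5.808 L/min


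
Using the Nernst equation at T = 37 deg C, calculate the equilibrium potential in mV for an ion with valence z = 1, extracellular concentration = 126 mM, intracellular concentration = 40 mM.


E = (RT/(zF)) * ln(C_out/C_in)
T = 37 + 273.15 = 310.15 K
E = (8.314 * 310.15 / (1 * 96485)) * ln(126/40)
E = 30.66 mV


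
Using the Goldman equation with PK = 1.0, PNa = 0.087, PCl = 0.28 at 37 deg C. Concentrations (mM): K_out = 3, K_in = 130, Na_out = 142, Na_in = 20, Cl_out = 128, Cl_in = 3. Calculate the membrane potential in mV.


Vm = (RT/F)*ln((PK*Ko + PNa*Nao + PCl*Cli)/(PK*Ki + PNa*Nai + PCl*Clo))
Numer = 16.194, Denom = 167.58
Vm = -62.45 mV


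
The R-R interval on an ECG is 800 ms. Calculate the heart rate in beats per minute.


HR = 60 / RR_interval(s)
RR = 800 ms = 0.8 s
HR = 60 / 0.8 = 75 bpm


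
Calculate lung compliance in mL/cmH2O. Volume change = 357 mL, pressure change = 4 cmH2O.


C = dV / dP
C = 357 / 4
C = 89.25 mL/cmH2O


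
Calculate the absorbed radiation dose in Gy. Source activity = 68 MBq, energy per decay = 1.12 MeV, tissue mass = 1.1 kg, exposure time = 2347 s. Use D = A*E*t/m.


A = 68 MBq = 6.8000e+07 Bq
E = 1.12 MeV = 1.79424e-13 J
D = A*E*t/m = 6.8000e+07*1.79424e-13*2347/1.1
D = 0.02603 Gy


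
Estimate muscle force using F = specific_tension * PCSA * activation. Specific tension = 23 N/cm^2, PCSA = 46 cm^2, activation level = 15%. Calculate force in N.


F = sigma * PCSA * activation
F = 23 * 46 * 0.15
F = 158.7 N


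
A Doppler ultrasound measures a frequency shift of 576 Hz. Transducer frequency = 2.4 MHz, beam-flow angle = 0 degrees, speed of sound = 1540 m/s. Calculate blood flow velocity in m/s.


v = fd * c / (2 * f0 * cos(theta))
v = 576 * 1540 / (2 * 2.4000e+06 * cos(0))
v = 0.1848 m/s


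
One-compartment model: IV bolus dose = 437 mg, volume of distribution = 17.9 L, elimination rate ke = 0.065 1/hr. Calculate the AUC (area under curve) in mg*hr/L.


C0 = Dose/Vd = 437/17.9 = 24.4134 mg/L
AUC = C0/ke = 24.4134/0.065
AUC = 375.6 mg*hr/L


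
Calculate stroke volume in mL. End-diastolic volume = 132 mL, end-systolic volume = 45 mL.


SV = EDV - ESV
SV = 132 - 45
SV = 87 mL


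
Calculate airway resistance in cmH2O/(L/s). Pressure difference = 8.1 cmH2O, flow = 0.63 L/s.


R = dP / flow
R = 8.1 / 0.63
R = 12.86 cmH2O/(L/s)


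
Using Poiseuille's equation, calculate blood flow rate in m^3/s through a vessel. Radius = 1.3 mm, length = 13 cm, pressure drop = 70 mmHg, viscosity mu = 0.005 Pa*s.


Q = pi*r^4*dP / (8*mu*L)
r = 0.0013 m, L = 0.13 m
dP = 70 mmHg = 9332.54 Pa
Q = 1.6103e-05 m^3/s


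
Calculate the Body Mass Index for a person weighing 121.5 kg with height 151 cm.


BMI = weight / height^2
height = 151 cm = 1.51 m
BMI = 121.5 / 1.51^2
BMI = 53.29 kg/m^2


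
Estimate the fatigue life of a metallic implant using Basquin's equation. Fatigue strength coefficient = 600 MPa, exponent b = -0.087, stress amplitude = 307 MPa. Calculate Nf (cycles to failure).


sigma_a = sigma_f' * (2Nf)^b
2Nf = (sigma_a/sigma_f')^(1/b)
2Nf = (307/600)^(1/-0.087)
2Nf = 2212.9702
Nf = 1106


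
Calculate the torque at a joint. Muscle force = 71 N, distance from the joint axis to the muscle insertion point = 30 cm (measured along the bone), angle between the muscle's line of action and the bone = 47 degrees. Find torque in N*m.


Torque = F * d * sin(theta)   (moment arm = d*sin(theta))
d = 30 cm = 0.3 m
Torque = 71 * 0.3 * sin(47)
Torque = 15.58 N*m


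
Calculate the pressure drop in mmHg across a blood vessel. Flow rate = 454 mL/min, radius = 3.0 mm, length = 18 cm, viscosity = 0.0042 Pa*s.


dP = 8*mu*L*Q / (pi*r^4)
Q = 454 mL/min = 7.56667e-06 m^3/s
dP = 179.838 Pa = 179.838 / 133.322 mmHg = 1.349 mmHg


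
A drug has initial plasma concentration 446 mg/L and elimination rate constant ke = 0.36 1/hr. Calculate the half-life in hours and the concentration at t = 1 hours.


t_half = ln(2) / ke = 0.693147 / 0.36 = 1.925 hr
C(t) = C0 * exp(-ke*t) = 446 * exp(-0.36*1)
C(1) = 311.2 mg/L


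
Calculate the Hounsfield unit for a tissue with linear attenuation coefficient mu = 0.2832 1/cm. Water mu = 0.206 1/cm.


HU = ((mu_tissue - mu_water) / mu_water) * 1000
HU = ((0.2832 - 0.206) / 0.206) * 1000
HU = 374.8


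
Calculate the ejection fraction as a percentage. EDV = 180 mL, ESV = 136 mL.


SV = EDV - ESV = 180 - 136 = 44 mL
EF = SV/EDV * 100 = 44/180 * 100
EF = 24.44%


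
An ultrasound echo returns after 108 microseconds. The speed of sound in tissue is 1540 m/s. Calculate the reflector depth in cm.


depth = c * t / 2
t = 108 us = 1.0800e-04 s
depth = 1540 * 1.0800e-04 / 2
depth = 0.08316 m = 8.316 cm


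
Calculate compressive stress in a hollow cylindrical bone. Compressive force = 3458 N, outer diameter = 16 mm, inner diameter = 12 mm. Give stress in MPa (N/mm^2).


A = pi*(r_o^2 - r_i^2)
r_o = 8 mm, r_i = 6 mm
A = 87.9646 mm^2
sigma = F/A = 3458 / 87.9646
sigma = 39.31 MPa


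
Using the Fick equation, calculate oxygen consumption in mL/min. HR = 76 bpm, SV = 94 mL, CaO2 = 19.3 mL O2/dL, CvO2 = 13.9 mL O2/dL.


CO = HR*SV = 76*94/1000 = 7.144 L/min
a-v O2 diff = 19.3 - 13.9 = 5.4 mL/dL
VO2 = CO * (CaO2-CvO2) * 10 dL/L
VO2 = 7.144 * 5.4 * 10
VO2 = 385.8 mL/min


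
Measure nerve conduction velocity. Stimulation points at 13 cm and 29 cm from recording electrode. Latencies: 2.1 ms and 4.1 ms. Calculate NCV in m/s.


Distance = (29 - 13) / 100 = 0.16 m
dt = (4.1 - 2.1) / 1000 = 0.002 s
NCV = dist / dt = 80 m/s


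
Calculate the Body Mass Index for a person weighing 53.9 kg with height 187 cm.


BMI = weight / height^2
height = 187 cm = 1.87 m
BMI = 53.9 / 1.87^2
BMI = 15.41 kg/m^2


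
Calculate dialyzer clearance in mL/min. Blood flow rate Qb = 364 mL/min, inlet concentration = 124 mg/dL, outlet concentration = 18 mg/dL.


K = Qb * (Cb_in - Cb_out) / Cb_in
K = 364 * (124 - 18) / 124
K = 311.2 mL/min


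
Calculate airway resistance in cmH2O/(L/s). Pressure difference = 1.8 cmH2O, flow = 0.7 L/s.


R = dP / flow
R = 1.8 / 0.7
R = 2.571 cmH2O/(L/s)


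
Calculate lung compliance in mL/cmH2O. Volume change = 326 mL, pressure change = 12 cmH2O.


C = dV / dP
C = 326 / 12
C = 27.17 mL/cmH2O


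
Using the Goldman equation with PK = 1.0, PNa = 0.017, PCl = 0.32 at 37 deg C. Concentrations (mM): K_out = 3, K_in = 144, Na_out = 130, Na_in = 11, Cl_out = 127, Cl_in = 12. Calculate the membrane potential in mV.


Vm = (RT/F)*ln((PK*Ko + PNa*Nao + PCl*Cli)/(PK*Ki + PNa*Nai + PCl*Clo))
Numer = 9.05, Denom = 184.827
Vm = -80.62 mV


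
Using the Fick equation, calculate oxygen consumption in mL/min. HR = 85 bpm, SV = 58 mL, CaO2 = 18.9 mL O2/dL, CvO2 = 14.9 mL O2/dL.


CO = HR*SV = 85*58/1000 = 4.93 L/min
a-v O2 diff = 18.9 - 14.9 = 4 mL/dL
VO2 = CO * (CaO2-CvO2) * 10 dL/L
VO2 = 4.93 * 4 * 10
VO2 = 197.2 mL/min


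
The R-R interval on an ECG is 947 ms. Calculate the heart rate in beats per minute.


HR = 60 / RR_interval(s)
RR = 947 ms = 0.947 s
HR = 60 / 0.947 = 63.36 bpm


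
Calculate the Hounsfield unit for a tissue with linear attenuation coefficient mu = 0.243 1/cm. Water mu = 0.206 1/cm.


HU = ((mu_tissue - mu_water) / mu_water) * 1000
HU = ((0.243 - 0.206) / 0.206) * 1000
HU = 179.6


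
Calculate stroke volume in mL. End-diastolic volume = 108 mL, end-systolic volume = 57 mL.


SV = EDV - ESV
SV = 108 - 57
SV = 51 mL


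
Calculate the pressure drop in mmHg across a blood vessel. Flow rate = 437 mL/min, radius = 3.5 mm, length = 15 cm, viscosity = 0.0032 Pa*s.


dP = 8*mu*L*Q / (pi*r^4)
Q = 437 mL/min = 7.28333e-06 m^3/s
dP = 59.3252 Pa = 59.3252 / 133.322 mmHg = 0.445 mmHg


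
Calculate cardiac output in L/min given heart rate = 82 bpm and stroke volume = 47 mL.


CO = HR * SV
CO = 82 * 47 / 1000
CO = 3.854 L/min


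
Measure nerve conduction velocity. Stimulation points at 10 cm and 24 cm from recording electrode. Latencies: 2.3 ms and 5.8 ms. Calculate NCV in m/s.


Distance = (24 - 10) / 100 = 0.14 m
dt = (5.8 - 2.3) / 1000 = 0.0035 s
NCV = dist / dt = 40 m/s


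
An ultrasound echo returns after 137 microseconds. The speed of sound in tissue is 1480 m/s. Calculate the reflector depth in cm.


depth = c * t / 2
t = 137 us = 1.3700e-04 s
depth = 1480 * 1.3700e-04 / 2
depth = 0.10138 m = 10.138 cm


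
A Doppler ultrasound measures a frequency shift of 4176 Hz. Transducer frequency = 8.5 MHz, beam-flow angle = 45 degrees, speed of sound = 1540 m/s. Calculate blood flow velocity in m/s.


v = fd * c / (2 * f0 * cos(theta))
v = 4176 * 1540 / (2 * 8.5000e+06 * cos(45))
v = 0.535 m/s


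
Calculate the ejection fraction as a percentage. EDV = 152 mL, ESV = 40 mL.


SV = EDV - ESV = 152 - 40 = 112 mL
EF = SV/EDV * 100 = 112/152 * 100
EF = 73.68%


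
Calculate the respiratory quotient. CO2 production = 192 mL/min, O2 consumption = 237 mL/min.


RQ = VCO2 / VO2
RQ = 192 / 237
RQ = 0.8101


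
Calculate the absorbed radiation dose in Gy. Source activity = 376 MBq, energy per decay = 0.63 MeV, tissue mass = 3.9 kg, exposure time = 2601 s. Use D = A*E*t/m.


A = 376 MBq = 3.7600e+08 Bq
E = 0.63 MeV = 1.00926e-13 J
D = A*E*t/m = 3.7600e+08*1.00926e-13*2601/3.9
D = 0.02531 Gy


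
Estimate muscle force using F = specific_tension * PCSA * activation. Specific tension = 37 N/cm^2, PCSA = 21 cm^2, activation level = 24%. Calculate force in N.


F = sigma * PCSA * activation
F = 37 * 21 * 0.24
F = 186.5 N


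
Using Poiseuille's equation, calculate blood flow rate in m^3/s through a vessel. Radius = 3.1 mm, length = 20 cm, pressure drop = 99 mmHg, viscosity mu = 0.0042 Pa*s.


Q = pi*r^4*dP / (8*mu*L)
r = 0.0031 m, L = 0.2 m
dP = 99 mmHg = 13198.878 Pa
Q = 5.6986e-04 m^3/s


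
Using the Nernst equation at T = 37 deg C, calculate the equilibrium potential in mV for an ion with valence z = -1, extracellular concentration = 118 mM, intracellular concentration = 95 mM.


E = (RT/(zF)) * ln(C_out/C_in)
T = 37 + 273.15 = 310.15 K
E = (8.314 * 310.15 / (-1 * 96485)) * ln(118/95)
E = -5.794 mV


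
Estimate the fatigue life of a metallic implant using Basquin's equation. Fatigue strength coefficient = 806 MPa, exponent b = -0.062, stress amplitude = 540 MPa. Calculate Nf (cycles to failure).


sigma_a = sigma_f' * (2Nf)^b
2Nf = (sigma_a/sigma_f')^(1/b)
2Nf = (540/806)^(1/-0.062)
2Nf = 639.00543
Nf = 319.5


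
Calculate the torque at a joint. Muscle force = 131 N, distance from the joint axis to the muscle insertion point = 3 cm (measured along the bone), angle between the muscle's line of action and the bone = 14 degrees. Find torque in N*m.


Torque = F * d * sin(theta)   (moment arm = d*sin(theta))
d = 3 cm = 0.03 m
Torque = 131 * 0.03 * sin(14)
Torque = 0.9508 N*m


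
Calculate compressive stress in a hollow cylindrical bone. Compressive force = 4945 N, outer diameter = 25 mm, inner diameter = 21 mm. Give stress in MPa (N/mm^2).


A = pi*(r_o^2 - r_i^2)
r_o = 12.5 mm, r_i = 10.5 mm
A = 144.513 mm^2
sigma = F/A = 4945 / 144.513
sigma = 34.22 MPa


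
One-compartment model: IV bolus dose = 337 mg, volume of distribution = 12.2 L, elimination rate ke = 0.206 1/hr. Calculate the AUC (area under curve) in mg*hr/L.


C0 = Dose/Vd = 337/12.2 = 27.623 mg/L
AUC = C0/ke = 27.623/0.206
AUC = 134.1 mg*hr/L


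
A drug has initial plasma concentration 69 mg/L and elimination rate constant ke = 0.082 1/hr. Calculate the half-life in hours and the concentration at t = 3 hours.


t_half = ln(2) / ke = 0.693147 / 0.082 = 8.453 hr
C(t) = C0 * exp(-ke*t) = 69 * exp(-0.082*3)
C(3) = 53.95 mg/L


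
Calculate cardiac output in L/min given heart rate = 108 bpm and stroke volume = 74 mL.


CO = HR * SV
CO = 108 * 74 / 1000
CO = 7.992 L/min


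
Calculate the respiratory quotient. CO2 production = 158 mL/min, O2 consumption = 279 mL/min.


RQ = VCO2 / VO2
RQ = 158 / 279
RQ = 0.5663


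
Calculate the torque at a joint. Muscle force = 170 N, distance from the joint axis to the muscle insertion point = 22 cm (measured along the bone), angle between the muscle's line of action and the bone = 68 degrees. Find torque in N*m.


Torque = F * d * sin(theta)   (moment arm = d*sin(theta))
d = 22 cm = 0.22 m
Torque = 170 * 0.22 * sin(68)
Torque = 34.68 N*m


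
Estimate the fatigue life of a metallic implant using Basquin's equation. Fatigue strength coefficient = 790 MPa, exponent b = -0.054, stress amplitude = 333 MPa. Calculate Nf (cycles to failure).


sigma_a = sigma_f' * (2Nf)^b
2Nf = (sigma_a/sigma_f')^(1/b)
2Nf = (333/790)^(1/-0.054)
2Nf = 8868102.4
Nf = 4.4341e+06


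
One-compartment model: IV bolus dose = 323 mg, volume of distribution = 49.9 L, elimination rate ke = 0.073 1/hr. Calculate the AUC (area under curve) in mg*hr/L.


C0 = Dose/Vd = 323/49.9 = 6.47295 mg/L
AUC = C0/ke = 6.47295/0.073
AUC = 88.67 mg*hr/L


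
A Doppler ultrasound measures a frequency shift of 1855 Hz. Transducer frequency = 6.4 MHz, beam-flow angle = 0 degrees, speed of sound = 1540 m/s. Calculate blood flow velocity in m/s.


v = fd * c / (2 * f0 * cos(theta))
v = 1855 * 1540 / (2 * 6.4000e+06 * cos(0))
v = 0.2232 m/s


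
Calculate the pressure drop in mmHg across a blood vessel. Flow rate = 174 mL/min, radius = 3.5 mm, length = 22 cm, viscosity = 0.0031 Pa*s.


dP = 8*mu*L*Q / (pi*r^4)
Q = 174 mL/min = 2.9e-06 m^3/s
dP = 33.5622 Pa = 33.5622 / 133.322 mmHg = 0.2517 mmHg


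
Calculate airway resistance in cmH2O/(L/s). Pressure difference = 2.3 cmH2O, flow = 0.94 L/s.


R = dP / flow
R = 2.3 / 0.94
R = 2.447 cmH2O/(L/s)


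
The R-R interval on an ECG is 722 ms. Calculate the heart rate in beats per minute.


HR = 60 / RR_interval(s)
RR = 722 ms = 0.722 s
HR = 60 / 0.722 = 83.1 bpm


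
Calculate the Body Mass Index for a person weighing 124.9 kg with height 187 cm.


BMI = weight / height^2
height = 187 cm = 1.87 m
BMI = 124.9 / 1.87^2
BMI = 35.72 kg/m^2


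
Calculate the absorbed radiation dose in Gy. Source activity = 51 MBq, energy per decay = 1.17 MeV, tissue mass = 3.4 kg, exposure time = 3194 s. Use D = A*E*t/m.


A = 51 MBq = 5.1000e+07 Bq
E = 1.17 MeV = 1.87434e-13 J
D = A*E*t/m = 5.1000e+07*1.87434e-13*3194/3.4
D = 0.00898 Gy


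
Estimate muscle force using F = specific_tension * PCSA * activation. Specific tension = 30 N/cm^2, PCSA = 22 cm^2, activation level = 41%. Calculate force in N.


F = sigma * PCSA * activation
F = 30 * 22 * 0.41
F = 270.6 N


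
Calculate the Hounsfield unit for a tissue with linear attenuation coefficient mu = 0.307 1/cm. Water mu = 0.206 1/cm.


HU = ((mu_tissue - mu_water) / mu_water) * 1000
HU = ((0.307 - 0.206) / 0.206) * 1000
HU = 490.3


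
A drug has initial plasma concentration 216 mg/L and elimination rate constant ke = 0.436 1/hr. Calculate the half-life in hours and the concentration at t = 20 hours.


t_half = ln(2) / ke = 0.693147 / 0.436 = 1.59 hr
C(t) = C0 * exp(-ke*t) = 216 * exp(-0.436*20)
C(20) = 0.03527 mg/L


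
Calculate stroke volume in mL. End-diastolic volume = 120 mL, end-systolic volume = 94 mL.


SV = EDV - ESV
SV = 120 - 94
SV = 26 mL


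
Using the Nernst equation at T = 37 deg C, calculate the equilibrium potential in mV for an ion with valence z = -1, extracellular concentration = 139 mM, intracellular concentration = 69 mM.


E = (RT/(zF)) * ln(C_out/C_in)
T = 37 + 273.15 = 310.15 K
E = (8.314 * 310.15 / (-1 * 96485)) * ln(139/69)
E = -18.72 mV
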